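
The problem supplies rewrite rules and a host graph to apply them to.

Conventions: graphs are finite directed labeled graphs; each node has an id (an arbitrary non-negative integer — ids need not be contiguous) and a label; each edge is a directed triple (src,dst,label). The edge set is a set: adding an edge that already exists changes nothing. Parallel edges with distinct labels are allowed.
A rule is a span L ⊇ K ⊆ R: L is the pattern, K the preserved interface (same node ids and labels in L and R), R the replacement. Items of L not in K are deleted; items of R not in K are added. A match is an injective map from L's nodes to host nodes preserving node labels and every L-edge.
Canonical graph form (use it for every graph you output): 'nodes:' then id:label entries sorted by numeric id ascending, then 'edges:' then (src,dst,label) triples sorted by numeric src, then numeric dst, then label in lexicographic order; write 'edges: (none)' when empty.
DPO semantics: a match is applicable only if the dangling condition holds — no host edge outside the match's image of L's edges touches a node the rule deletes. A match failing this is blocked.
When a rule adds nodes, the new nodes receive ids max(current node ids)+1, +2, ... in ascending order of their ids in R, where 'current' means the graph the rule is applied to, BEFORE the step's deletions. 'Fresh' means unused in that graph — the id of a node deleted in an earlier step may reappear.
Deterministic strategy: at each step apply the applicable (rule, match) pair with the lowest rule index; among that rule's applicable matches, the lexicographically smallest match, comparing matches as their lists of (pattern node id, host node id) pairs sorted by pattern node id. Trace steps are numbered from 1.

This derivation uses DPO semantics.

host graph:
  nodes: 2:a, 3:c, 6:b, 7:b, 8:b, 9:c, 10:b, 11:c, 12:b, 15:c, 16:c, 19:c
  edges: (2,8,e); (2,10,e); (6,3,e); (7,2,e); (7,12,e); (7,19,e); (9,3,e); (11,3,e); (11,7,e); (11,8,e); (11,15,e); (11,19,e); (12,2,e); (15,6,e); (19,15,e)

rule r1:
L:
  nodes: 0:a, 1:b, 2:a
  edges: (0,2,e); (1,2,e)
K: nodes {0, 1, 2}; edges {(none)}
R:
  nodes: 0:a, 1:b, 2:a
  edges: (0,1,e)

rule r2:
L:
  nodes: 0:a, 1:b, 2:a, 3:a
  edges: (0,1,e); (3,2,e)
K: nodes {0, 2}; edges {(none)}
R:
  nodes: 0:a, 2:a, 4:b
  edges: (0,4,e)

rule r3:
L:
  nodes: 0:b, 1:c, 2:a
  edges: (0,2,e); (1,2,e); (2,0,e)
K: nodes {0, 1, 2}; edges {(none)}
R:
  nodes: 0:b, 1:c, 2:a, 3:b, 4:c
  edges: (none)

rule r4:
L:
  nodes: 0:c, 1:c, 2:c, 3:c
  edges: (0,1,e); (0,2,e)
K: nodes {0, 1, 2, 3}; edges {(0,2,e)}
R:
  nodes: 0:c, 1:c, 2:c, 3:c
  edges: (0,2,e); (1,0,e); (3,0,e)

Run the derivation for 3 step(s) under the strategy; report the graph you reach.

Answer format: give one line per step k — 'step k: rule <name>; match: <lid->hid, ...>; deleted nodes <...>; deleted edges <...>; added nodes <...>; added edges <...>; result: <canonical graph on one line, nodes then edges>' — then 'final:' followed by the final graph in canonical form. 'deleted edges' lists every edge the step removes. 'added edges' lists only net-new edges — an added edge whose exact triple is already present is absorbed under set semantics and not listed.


step 1: rule r4; match: 0->11, 1->3, 2->15, 3->9; deleted nodes (none); deleted edges (11,3,e); added nodes (none); added edges (3,11,e); (9,11,e); result: nodes: 2:a, 3:c, 6:b, 7:b, 8:b, 9:c, 10:b, 11:c, 12:b, 15:c, 16:c, 19:c edges: (2,8,e); (2,10,e); (3,11,e); (6,3,e); (7,2,e); (7,12,e); (7,19,e); (9,3,e); (9,11,e); (11,7,e); (11,8,e); (11,15,e); (11,19,e); (12,2,e); (15,6,e); (19,15,e)
step 2: rule r4; match: 0->9, 1->3, 2->11, 3->15; deleted nodes (none); deleted edges (9,3,e); added nodes (none); added edges (3,9,e); (15,9,e); result: nodes: 2:a, 3:c, 6:b, 7:b, 8:b, 9:c, 10:b, 11:c, 12:b, 15:c, 16:c, 19:c edges: (2,8,e); (2,10,e); (3,9,e); (3,11,e); (6,3,e); (7,2,e); (7,12,e); (7,19,e); (9,11,e); (11,7,e); (11,8,e); (11,15,e); (11,19,e); (12,2,e); (15,6,e); (15,9,e); (19,15,e)
step 3: rule r4; match: 0->3, 1->9, 2->11, 3->15; deleted nodes (none); deleted edges (3,9,e); added nodes (none); added edges (9,3,e); (15,3,e); result: nodes: 2:a, 3:c, 6:b, 7:b, 8:b, 9:c, 10:b, 11:c, 12:b, 15:c, 16:c, 19:c edges: (2,8,e); (2,10,e); (3,11,e); (6,3,e); (7,2,e); (7,12,e); (7,19,e); (9,3,e); (9,11,e); (11,7,e); (11,8,e); (11,15,e); (11,19,e); (12,2,e); (15,3,e); (15,6,e); (15,9,e); (19,15,e)
final:
nodes: 2:a, 3:c, 6:b, 7:b, 8:b, 9:c, 10:b, 11:c, 12:b, 15:c, 16:c, 19:c
edges: (2,8,e); (2,10,e); (3,11,e); (6,3,e); (7,2,e); (7,12,e); (7,19,e); (9,3,e); (9,11,e); (11,7,e); (11,8,e); (11,15,e); (11,19,e); (12,2,e); (15,3,e); (15,6,e); (15,9,e); (19,15,e)


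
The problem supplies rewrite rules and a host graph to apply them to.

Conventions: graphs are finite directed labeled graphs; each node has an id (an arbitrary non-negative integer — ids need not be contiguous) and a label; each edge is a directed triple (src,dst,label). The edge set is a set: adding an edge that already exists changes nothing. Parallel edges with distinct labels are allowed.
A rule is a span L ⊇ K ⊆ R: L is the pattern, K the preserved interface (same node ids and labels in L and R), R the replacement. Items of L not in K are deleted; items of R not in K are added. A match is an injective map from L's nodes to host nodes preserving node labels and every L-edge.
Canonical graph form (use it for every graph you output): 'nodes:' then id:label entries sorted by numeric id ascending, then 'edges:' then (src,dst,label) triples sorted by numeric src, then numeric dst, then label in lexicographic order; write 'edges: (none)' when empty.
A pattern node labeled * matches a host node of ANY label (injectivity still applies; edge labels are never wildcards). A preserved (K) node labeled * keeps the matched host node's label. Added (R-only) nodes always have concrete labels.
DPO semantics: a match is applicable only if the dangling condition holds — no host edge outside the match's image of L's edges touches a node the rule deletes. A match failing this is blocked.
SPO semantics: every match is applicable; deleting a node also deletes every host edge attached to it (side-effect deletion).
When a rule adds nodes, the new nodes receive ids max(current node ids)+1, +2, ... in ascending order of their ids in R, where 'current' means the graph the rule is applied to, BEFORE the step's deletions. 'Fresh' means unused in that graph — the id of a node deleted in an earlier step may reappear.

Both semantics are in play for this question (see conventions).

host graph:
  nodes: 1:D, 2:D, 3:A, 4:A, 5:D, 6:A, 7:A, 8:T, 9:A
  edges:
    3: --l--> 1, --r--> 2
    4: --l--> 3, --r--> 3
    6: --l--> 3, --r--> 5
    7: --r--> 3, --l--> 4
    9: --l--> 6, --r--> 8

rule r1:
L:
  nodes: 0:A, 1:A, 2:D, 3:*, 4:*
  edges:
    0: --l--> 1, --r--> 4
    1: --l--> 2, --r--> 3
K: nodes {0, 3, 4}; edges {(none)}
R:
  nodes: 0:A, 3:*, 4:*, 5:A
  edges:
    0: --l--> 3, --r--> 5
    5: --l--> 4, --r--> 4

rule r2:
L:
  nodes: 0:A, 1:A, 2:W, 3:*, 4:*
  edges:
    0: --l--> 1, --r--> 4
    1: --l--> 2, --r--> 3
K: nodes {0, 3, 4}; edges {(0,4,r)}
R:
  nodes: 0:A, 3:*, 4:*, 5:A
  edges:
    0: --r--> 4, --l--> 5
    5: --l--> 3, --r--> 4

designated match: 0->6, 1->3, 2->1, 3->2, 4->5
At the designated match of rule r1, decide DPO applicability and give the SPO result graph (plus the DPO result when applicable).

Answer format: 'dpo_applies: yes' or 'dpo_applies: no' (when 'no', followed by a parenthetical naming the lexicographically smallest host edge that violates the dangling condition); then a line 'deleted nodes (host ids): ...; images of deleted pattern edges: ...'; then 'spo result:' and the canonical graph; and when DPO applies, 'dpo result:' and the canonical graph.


dpo_applies: no
(the rule deletes node 3, which keeps host edge (4,3,l) outside the match image — the dangling condition fails, DPO blocks; SPO proceeds and side-deletes such edges)
deleted nodes (host ids): 1, 3; images of deleted pattern edges: (3,1,l); (3,2,r); (6,3,l); (6,5,r)
spo result:
nodes: 2:D, 4:A, 5:D, 6:A, 7:A, 8:T, 9:A, 10:A
edges: (6,2,l); (6,10,r); (7,4,l); (9,6,l); (9,8,r); (10,5,l); (10,5,r)


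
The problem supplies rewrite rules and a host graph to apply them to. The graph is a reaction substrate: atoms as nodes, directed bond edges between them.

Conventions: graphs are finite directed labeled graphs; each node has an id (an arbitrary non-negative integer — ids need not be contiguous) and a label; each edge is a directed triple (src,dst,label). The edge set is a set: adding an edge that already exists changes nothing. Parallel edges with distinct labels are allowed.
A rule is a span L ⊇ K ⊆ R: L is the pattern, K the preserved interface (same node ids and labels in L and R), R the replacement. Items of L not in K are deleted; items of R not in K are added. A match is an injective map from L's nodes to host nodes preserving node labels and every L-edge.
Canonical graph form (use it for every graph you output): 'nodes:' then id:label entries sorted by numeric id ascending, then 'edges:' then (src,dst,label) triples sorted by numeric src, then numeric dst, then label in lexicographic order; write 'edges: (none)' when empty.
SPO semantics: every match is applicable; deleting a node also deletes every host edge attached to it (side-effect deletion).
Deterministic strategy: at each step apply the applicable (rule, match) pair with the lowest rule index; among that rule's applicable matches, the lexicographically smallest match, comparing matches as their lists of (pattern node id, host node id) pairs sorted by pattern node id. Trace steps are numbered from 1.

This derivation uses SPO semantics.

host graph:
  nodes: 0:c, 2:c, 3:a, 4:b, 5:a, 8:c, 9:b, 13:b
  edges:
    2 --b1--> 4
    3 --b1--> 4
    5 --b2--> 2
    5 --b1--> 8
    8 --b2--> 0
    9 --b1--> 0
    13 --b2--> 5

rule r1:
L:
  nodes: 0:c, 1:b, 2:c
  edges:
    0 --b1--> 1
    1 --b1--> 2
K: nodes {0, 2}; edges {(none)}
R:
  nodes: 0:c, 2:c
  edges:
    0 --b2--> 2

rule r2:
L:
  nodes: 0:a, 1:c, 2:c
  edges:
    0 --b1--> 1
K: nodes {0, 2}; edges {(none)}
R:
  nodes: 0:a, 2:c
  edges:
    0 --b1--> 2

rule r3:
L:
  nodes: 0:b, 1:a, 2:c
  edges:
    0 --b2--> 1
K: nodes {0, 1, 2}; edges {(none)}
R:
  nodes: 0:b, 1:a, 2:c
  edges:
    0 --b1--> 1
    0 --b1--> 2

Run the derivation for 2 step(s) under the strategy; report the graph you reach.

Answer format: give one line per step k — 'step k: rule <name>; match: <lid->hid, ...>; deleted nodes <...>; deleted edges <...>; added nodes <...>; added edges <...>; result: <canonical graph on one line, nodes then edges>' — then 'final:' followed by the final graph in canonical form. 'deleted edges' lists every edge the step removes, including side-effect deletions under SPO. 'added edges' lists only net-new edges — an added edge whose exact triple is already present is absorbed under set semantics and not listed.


step 1: rule r2; match: 0->5, 1->8, 2->0; deleted nodes 8; deleted edges (5,8,b1); (8,0,b2); added nodes (none); added edges (5,0,b1); result: nodes: 0:c, 2:c, 3:a, 4:b, 5:a, 9:b, 13:b edges: (2,4,b1); (3,4,b1); (5,0,b1); (5,2,b2); (9,0,b1); (13,5,b2)
step 2: rule r2; match: 0->5, 1->0, 2->2; deleted nodes 0; deleted edges (5,0,b1); (9,0,b1); added nodes (none); added edges (5,2,b1); result: nodes: 2:c, 3:a, 4:b, 5:a, 9:b, 13:b edges: (2,4,b1); (3,4,b1); (5,2,b1); (5,2,b2); (13,5,b2)
final:
nodes: 2:c, 3:a, 4:b, 5:a, 9:b, 13:b
edges: (2,4,b1); (3,4,b1); (5,2,b1); (5,2,b2); (13,5,b2)


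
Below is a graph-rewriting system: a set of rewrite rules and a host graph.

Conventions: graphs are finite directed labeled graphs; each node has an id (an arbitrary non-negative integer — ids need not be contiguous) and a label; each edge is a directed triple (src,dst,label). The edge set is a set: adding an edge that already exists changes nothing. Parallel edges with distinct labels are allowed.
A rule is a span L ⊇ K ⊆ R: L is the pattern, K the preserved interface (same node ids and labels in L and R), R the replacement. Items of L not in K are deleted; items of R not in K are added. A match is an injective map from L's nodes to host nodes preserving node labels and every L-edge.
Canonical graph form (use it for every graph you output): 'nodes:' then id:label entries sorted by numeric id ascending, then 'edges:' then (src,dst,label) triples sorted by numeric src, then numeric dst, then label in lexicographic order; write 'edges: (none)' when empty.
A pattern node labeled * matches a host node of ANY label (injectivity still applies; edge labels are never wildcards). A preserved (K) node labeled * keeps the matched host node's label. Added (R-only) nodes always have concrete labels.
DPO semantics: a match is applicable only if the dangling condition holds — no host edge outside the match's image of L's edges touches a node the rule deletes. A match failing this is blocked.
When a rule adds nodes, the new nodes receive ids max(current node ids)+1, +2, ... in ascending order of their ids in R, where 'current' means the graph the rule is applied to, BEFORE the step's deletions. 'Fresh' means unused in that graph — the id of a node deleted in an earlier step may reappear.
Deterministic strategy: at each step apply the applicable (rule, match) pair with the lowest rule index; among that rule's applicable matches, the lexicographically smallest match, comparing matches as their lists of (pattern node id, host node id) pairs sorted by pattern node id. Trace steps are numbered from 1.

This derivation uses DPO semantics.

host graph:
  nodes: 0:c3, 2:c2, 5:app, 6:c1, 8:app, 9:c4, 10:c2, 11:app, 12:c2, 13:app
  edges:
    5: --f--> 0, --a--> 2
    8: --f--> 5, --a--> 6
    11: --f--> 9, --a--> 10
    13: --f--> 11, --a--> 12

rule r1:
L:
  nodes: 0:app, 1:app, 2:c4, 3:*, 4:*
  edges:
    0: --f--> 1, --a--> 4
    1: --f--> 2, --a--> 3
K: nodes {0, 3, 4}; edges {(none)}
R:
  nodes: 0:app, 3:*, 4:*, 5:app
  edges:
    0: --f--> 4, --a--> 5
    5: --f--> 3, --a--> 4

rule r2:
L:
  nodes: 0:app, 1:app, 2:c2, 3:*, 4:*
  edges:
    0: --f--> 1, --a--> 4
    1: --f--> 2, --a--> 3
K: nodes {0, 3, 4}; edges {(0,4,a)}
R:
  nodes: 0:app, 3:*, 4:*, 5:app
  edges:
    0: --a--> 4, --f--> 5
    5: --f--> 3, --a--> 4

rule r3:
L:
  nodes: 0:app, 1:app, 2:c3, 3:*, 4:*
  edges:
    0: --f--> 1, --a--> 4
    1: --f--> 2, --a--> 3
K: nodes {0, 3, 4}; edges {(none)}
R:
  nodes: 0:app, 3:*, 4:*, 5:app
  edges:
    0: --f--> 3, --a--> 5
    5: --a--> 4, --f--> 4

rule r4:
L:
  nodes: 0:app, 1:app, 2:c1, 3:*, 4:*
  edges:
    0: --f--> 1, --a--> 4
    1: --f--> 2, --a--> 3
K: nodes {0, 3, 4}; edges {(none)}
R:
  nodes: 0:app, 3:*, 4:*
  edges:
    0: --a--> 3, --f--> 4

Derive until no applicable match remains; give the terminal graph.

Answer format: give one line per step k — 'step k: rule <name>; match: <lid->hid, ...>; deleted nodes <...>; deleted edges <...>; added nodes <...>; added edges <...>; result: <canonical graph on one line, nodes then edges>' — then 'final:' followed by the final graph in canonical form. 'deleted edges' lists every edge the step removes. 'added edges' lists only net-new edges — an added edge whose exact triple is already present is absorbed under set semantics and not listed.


step 1: rule r1; match: 0->13, 1->11, 2->9, 3->10, 4->12; deleted nodes 9, 11; deleted edges (11,9,f); (11,10,a); (13,11,f); (13,12,a); added nodes 14; added edges (13,12,f); (13,14,a); (14,10,f); (14,12,a); result: nodes: 0:c3, 2:c2, 5:app, 6:c1, 8:app, 10:c2, 12:c2, 13:app, 14:app edges: (5,0,f); (5,2,a); (8,5,f); (8,6,a); (13,12,f); (13,14,a); (14,10,f); (14,12,a)
step 2: rule r3; match: 0->8, 1->5, 2->0, 3->2, 4->6; deleted nodes 0, 5; deleted edges (5,0,f); (5,2,a); (8,5,f); (8,6,a); added nodes 15; added edges (8,2,f); (8,15,a); (15,6,a); (15,6,f); result: nodes: 2:c2, 6:c1, 8:app, 10:c2, 12:c2, 13:app, 14:app, 15:app edges: (8,2,f); (8,15,a); (13,12,f); (13,14,a); (14,10,f); (14,12,a); (15,6,a); (15,6,f)
final:
nodes: 2:c2, 6:c1, 8:app, 10:c2, 12:c2, 13:app, 14:app, 15:app
edges: (8,2,f); (8,15,a); (13,12,f); (13,14,a); (14,10,f); (14,12,a); (15,6,a); (15,6,f)


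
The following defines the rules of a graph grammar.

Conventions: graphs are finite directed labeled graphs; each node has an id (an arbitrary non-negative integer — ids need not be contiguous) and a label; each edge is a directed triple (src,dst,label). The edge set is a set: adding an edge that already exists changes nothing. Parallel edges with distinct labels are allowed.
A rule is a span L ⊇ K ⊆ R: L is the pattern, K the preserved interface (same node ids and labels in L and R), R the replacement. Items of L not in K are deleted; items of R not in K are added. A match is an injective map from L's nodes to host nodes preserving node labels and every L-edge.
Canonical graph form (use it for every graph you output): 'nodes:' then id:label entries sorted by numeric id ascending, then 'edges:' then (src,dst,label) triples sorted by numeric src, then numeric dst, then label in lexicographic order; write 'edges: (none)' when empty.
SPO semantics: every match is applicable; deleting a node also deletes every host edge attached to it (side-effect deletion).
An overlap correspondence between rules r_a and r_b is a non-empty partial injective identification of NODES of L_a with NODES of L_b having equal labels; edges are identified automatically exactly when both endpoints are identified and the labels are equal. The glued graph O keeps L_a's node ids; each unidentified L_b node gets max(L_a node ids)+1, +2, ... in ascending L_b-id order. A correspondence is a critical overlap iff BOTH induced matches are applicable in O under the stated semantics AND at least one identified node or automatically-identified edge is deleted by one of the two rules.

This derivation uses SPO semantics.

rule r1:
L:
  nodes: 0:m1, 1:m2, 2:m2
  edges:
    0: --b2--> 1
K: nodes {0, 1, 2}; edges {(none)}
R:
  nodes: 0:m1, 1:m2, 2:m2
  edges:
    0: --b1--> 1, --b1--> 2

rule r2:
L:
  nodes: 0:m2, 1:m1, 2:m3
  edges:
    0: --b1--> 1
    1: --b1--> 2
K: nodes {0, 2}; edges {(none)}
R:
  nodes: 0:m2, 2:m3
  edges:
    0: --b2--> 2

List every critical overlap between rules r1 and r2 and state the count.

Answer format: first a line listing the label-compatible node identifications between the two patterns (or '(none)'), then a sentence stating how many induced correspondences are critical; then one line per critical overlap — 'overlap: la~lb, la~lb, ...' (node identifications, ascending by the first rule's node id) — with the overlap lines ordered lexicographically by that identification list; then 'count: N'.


label-compatible node identifications between L(r1) and L(r2): 0~1, 1~0, 2~0
3 of the induced correspondences are critical overlaps of r1 and r2.
overlap: 0~1
overlap: 0~1, 1~0
overlap: 0~1, 2~0
count: 3


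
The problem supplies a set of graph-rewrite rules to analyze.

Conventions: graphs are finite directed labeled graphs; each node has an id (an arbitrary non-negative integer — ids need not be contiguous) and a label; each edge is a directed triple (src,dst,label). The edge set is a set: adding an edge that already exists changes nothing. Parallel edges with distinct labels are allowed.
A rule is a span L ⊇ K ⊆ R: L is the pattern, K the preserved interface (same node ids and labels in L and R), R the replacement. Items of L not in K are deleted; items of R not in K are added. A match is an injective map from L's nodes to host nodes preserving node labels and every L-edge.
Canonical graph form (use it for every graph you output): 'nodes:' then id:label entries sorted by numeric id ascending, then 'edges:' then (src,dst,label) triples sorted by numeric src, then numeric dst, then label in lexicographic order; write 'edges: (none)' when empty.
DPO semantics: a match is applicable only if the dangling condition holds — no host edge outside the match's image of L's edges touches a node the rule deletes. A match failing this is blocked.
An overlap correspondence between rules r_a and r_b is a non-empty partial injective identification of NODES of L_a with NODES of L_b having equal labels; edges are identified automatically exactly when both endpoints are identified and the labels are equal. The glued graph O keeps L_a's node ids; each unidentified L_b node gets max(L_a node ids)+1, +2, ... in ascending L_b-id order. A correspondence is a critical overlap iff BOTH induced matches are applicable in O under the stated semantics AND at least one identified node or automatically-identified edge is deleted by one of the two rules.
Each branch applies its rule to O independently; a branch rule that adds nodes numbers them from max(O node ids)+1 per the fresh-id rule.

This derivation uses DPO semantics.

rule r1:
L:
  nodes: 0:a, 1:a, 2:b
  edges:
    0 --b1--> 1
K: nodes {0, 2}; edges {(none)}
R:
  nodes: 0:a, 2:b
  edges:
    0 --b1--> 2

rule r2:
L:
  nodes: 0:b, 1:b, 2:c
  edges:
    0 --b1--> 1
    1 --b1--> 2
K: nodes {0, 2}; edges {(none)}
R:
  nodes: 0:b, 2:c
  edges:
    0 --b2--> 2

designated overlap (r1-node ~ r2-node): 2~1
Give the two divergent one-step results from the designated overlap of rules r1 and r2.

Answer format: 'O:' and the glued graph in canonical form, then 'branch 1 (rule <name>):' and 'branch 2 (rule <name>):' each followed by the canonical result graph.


O:
nodes: 0:a, 1:a, 2:b, 3:b, 4:c
edges: (0,1,b1); (2,4,b1); (3,2,b1)
branch 1 (rule r1):
nodes: 0:a, 2:b, 3:b, 4:c
edges: (0,2,b1); (2,4,b1); (3,2,b1)
branch 2 (rule r2):
nodes: 0:a, 1:a, 3:b, 4:c
edges: (0,1,b1); (3,4,b2)


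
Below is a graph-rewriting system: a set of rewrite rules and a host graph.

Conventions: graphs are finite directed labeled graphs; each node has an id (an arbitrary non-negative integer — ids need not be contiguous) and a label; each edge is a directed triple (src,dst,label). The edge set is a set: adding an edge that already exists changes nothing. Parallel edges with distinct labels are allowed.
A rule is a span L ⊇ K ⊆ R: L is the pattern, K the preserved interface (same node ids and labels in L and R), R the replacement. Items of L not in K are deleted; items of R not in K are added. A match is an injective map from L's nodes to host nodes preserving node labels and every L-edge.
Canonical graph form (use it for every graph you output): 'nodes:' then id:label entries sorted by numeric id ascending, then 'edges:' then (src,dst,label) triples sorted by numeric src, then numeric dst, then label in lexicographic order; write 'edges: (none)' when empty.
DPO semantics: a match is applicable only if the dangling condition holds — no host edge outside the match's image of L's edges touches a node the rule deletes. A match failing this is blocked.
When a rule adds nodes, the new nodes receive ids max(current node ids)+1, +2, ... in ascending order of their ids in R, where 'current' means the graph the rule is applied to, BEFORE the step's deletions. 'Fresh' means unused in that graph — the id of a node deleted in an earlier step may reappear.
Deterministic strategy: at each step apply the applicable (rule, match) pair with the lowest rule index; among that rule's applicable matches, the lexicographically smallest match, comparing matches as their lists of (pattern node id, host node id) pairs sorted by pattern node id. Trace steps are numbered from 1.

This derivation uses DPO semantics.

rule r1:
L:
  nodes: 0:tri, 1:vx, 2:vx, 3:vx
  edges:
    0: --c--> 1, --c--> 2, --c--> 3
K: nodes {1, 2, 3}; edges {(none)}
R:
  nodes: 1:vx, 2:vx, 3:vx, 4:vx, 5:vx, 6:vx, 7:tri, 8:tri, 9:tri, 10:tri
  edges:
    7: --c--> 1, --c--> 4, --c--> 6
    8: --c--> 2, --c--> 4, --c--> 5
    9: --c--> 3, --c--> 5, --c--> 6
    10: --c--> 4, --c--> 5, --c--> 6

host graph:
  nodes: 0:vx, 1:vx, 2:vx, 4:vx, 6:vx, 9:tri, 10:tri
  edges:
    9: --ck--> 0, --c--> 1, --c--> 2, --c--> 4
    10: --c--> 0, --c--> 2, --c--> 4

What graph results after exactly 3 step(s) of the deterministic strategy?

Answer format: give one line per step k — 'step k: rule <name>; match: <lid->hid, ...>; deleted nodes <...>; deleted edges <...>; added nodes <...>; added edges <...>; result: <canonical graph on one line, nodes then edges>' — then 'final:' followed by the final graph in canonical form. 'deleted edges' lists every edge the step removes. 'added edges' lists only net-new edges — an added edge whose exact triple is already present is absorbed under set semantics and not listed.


step 1: rule r1; match: 0->10, 1->0, 2->2, 3->4; deleted nodes 10; deleted edges (10,0,c); (10,2,c); (10,4,c); added nodes 11, 12, 13, 14, 15, 16, 17; added edges (14,0,c); (14,11,c); (14,13,c); (15,2,c); (15,11,c); (15,12,c); (16,4,c); (16,12,c); (16,13,c); (17,11,c); (17,12,c); (17,13,c); result: nodes: 0:vx, 1:vx, 2:vx, 4:vx, 6:vx, 9:tri, 11:vx, 12:vx, 13:vx, 14:tri, 15:tri, 16:tri, 17:tri edges: (9,0,ck); (9,1,c); (9,2,c); (9,4,c); (14,0,c); (14,11,c); (14,13,c); (15,2,c); (15,11,c); (15,12,c); (16,4,c); (16,12,c); (16,13,c); (17,11,c); (17,12,c); (17,13,c)
step 2: rule r1; match: 0->14, 1->0, 2->11, 3->13; deleted nodes 14; deleted edges (14,0,c); (14,11,c); (14,13,c); added nodes 18, 19, 20, 21, 22, 23, 24; added edges (21,0,c); (21,18,c); (21,20,c); (22,11,c); (22,18,c); (22,19,c); (23,13,c); (23,19,c); (23,20,c); (24,18,c); (24,19,c); (24,20,c); result: nodes: 0:vx, 1:vx, 2:vx, 4:vx, 6:vx, 9:tri, 11:vx, 12:vx, 13:vx, 15:tri, 16:tri, 17:tri, 18:vx, 19:vx, 20:vx, 21:tri, 22:tri, 23:tri, 24:tri edges: (9,0,ck); (9,1,c); (9,2,c); (9,4,c); (15,2,c); (15,11,c); (15,12,c); (16,4,c); (16,12,c); (16,13,c); (17,11,c); (17,12,c); (17,13,c); (21,0,c); (21,18,c); (21,20,c); (22,11,c); (22,18,c); (22,19,c); (23,13,c); (23,19,c); (23,20,c); (24,18,c); (24,19,c); (24,20,c)
step 3: rule r1; match: 0->15, 1->2, 2->11, 3->12; deleted nodes 15; deleted edges (15,2,c); (15,11,c); (15,12,c); added nodes 25, 26, 27, 28, 29, 30, 31; added edges (28,2,c); (28,25,c); (28,27,c); (29,11,c); (29,25,c); (29,26,c); (30,12,c); (30,26,c); (30,27,c); (31,25,c); (31,26,c); (31,27,c); result: nodes: 0:vx, 1:vx, 2:vx, 4:vx, 6:vx, 9:tri, 11:vx, 12:vx, 13:vx, 16:tri, 17:tri, 18:vx, 19:vx, 20:vx, 21:tri, 22:tri, 23:tri, 24:tri, 25:vx, 26:vx, 27:vx, 28:tri, 29:tri, 30:tri, 31:tri edges: (9,0,ck); (9,1,c); (9,2,c); (9,4,c); (16,4,c); (16,12,c); (16,13,c); (17,11,c); (17,12,c); (17,13,c); (21,0,c); (21,18,c); (21,20,c); (22,11,c); (22,18,c); (22,19,c); (23,13,c); (23,19,c); (23,20,c); (24,18,c); (24,19,c); (24,20,c); (28,2,c); (28,25,c); (28,27,c); (29,11,c); (29,25,c); (29,26,c); (30,12,c); (30,26,c); (30,27,c); (31,25,c); (31,26,c); (31,27,c)
final:
nodes: 0:vx, 1:vx, 2:vx, 4:vx, 6:vx, 9:tri, 11:vx, 12:vx, 13:vx, 16:tri, 17:tri, 18:vx, 19:vx, 20:vx, 21:tri, 22:tri, 23:tri, 24:tri, 25:vx, 26:vx, 27:vx, 28:tri, 29:tri, 30:tri, 31:tri
edges: (9,0,ck); (9,1,c); (9,2,c); (9,4,c); (16,4,c); (16,12,c); (16,13,c); (17,11,c); (17,12,c); (17,13,c); (21,0,c); (21,18,c); (21,20,c); (22,11,c); (22,18,c); (22,19,c); (23,13,c); (23,19,c); (23,20,c); (24,18,c); (24,19,c); (24,20,c); (28,2,c); (28,25,c); (28,27,c); (29,11,c); (29,25,c); (29,26,c); (30,12,c); (30,26,c); (30,27,c); (31,25,c); (31,26,c); (31,27,c)


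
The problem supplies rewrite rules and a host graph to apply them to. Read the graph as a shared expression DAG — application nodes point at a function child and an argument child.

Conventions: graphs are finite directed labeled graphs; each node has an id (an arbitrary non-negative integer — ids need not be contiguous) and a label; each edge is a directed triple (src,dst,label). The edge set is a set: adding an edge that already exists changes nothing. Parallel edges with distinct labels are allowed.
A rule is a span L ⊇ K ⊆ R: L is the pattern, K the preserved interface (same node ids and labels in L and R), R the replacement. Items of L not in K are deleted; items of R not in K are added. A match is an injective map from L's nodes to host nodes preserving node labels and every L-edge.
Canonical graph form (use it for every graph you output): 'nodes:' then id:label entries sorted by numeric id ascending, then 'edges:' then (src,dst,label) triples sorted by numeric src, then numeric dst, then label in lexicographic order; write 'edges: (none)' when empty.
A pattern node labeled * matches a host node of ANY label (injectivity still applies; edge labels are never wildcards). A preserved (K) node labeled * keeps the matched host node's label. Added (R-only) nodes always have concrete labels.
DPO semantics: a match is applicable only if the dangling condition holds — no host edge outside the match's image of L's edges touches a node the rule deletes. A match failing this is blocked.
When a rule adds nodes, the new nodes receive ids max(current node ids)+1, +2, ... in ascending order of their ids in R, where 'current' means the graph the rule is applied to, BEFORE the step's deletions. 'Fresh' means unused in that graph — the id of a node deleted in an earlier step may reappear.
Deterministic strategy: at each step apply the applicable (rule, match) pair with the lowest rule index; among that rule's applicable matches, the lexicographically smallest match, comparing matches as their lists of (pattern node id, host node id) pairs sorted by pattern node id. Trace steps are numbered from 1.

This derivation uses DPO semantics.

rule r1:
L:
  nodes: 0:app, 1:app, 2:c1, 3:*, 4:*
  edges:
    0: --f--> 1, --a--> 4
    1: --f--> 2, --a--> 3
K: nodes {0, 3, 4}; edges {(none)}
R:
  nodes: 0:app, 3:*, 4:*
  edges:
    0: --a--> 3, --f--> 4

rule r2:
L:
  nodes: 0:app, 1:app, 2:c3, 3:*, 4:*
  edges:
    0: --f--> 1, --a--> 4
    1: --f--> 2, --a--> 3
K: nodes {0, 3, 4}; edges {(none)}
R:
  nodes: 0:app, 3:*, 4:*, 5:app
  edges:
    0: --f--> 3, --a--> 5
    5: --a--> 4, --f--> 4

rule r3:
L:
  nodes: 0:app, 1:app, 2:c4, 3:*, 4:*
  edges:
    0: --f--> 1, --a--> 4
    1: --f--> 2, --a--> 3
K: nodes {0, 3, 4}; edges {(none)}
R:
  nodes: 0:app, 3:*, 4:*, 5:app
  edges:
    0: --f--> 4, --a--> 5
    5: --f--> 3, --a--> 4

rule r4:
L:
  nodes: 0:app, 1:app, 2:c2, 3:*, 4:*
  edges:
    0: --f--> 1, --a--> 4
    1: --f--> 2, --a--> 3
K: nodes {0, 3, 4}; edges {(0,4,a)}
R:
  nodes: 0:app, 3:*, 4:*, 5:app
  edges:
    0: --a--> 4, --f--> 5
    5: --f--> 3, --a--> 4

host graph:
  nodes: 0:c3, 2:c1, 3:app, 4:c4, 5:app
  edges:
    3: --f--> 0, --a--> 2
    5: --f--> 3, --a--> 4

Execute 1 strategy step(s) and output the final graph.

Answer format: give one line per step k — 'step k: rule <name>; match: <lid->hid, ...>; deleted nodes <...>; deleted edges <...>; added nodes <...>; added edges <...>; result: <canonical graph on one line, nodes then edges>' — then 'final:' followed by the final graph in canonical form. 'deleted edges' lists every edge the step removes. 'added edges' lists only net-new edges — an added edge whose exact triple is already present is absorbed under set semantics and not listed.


step 1: rule r2; match: 0->5, 1->3, 2->0, 3->2, 4->4; deleted nodes 0, 3; deleted edges (3,0,f); (3,2,a); (5,3,f); (5,4,a); added nodes 6; added edges (5,2,f); (5,6,a); (6,4,a); (6,4,f); result: nodes: 2:c1, 4:c4, 5:app, 6:app edges: (5,2,f); (5,6,a); (6,4,a); (6,4,f)
final:
nodes: 2:c1, 4:c4, 5:app, 6:app
edges: (5,2,f); (5,6,a); (6,4,a); (6,4,f)


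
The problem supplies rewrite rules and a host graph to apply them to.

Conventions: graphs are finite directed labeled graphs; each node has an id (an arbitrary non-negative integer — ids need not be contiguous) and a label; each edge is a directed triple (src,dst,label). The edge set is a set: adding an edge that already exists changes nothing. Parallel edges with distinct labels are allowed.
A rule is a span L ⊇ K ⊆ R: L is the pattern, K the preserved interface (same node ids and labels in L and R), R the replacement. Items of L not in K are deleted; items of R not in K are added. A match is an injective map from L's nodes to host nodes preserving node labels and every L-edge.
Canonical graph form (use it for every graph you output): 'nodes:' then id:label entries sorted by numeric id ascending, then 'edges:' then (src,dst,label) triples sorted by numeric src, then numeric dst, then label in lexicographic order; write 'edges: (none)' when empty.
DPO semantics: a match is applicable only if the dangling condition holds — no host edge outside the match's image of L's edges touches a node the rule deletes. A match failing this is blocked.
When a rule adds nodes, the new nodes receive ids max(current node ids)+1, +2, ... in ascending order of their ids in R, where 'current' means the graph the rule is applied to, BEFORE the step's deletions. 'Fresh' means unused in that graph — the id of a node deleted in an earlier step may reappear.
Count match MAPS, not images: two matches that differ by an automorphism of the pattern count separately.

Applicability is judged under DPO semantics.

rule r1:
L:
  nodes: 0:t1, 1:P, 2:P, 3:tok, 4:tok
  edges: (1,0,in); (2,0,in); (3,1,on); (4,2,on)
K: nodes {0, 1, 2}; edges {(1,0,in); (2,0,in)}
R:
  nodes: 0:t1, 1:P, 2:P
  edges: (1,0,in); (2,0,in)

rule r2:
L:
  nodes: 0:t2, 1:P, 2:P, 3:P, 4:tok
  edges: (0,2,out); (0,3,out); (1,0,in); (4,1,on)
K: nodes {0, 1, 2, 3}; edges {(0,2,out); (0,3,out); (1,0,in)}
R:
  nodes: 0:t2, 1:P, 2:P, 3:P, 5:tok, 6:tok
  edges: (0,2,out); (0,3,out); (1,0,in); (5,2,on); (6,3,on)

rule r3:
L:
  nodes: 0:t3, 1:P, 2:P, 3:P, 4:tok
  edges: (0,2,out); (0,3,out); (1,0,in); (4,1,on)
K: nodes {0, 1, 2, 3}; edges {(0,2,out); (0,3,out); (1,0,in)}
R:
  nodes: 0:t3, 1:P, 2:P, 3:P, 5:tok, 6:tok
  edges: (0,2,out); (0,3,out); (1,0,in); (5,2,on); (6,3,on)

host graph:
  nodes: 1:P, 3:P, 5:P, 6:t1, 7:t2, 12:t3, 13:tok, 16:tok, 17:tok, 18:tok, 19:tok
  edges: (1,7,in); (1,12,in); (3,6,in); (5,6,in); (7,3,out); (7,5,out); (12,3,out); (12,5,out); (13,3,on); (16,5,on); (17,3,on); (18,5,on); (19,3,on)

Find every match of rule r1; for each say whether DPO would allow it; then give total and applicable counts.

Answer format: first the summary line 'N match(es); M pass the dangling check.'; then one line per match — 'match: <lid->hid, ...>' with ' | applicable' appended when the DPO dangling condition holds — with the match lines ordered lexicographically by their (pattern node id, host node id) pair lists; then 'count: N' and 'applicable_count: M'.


12 match(es); 12 pass the dangling check.
match: 0->6, 1->3, 2->5, 3->13, 4->16 | applicable
match: 0->6, 1->3, 2->5, 3->13, 4->18 | applicable
match: 0->6, 1->3, 2->5, 3->17, 4->16 | applicable
match: 0->6, 1->3, 2->5, 3->17, 4->18 | applicable
match: 0->6, 1->3, 2->5, 3->19, 4->16 | applicable
match: 0->6, 1->3, 2->5, 3->19, 4->18 | applicable
match: 0->6, 1->5, 2->3, 3->16, 4->13 | applicable
match: 0->6, 1->5, 2->3, 3->16, 4->17 | applicable
match: 0->6, 1->5, 2->3, 3->16, 4->19 | applicable
match: 0->6, 1->5, 2->3, 3->18, 4->13 | applicable
match: 0->6, 1->5, 2->3, 3->18, 4->17 | applicable
match: 0->6, 1->5, 2->3, 3->18, 4->19 | applicable
count: 12
applicable_count: 12


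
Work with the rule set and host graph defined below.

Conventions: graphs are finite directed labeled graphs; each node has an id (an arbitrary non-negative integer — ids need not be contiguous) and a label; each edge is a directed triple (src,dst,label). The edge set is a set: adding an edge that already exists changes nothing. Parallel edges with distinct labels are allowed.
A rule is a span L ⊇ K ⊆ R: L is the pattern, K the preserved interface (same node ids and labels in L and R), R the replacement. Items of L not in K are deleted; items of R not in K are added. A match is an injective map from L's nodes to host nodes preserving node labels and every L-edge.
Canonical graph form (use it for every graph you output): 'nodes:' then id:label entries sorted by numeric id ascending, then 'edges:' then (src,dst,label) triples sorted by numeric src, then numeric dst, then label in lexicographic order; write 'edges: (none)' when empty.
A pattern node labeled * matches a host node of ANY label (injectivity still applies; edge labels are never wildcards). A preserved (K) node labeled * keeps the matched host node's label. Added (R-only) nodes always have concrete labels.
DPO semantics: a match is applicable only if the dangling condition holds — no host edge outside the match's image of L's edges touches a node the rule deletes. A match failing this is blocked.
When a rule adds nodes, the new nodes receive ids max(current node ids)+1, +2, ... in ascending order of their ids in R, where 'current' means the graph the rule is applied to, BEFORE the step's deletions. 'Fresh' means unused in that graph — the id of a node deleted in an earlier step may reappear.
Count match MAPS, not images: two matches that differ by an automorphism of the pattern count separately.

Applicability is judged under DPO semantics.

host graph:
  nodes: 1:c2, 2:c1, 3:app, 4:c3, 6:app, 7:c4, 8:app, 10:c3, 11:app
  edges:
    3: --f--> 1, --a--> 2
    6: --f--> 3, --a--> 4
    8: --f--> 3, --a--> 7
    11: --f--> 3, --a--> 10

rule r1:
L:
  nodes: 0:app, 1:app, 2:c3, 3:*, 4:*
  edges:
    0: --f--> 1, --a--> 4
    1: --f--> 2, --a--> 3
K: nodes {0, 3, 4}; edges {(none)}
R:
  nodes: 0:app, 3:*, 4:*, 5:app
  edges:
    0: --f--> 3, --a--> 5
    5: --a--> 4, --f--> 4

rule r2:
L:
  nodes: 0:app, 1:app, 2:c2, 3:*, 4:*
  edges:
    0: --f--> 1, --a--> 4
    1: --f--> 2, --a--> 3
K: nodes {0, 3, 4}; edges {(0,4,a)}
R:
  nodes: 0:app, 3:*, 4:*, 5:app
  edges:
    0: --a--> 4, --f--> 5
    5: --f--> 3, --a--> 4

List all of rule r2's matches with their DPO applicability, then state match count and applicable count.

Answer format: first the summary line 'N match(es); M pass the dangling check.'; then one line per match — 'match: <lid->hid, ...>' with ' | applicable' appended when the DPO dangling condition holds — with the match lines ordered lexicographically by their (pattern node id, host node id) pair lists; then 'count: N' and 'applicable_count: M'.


3 match(es); 0 pass the dangling check.
match: 0->6, 1->3, 2->1, 3->2, 4->4
match: 0->8, 1->3, 2->1, 3->2, 4->7
match: 0->11, 1->3, 2->1, 3->2, 4->10
count: 3
applicable_count: 0


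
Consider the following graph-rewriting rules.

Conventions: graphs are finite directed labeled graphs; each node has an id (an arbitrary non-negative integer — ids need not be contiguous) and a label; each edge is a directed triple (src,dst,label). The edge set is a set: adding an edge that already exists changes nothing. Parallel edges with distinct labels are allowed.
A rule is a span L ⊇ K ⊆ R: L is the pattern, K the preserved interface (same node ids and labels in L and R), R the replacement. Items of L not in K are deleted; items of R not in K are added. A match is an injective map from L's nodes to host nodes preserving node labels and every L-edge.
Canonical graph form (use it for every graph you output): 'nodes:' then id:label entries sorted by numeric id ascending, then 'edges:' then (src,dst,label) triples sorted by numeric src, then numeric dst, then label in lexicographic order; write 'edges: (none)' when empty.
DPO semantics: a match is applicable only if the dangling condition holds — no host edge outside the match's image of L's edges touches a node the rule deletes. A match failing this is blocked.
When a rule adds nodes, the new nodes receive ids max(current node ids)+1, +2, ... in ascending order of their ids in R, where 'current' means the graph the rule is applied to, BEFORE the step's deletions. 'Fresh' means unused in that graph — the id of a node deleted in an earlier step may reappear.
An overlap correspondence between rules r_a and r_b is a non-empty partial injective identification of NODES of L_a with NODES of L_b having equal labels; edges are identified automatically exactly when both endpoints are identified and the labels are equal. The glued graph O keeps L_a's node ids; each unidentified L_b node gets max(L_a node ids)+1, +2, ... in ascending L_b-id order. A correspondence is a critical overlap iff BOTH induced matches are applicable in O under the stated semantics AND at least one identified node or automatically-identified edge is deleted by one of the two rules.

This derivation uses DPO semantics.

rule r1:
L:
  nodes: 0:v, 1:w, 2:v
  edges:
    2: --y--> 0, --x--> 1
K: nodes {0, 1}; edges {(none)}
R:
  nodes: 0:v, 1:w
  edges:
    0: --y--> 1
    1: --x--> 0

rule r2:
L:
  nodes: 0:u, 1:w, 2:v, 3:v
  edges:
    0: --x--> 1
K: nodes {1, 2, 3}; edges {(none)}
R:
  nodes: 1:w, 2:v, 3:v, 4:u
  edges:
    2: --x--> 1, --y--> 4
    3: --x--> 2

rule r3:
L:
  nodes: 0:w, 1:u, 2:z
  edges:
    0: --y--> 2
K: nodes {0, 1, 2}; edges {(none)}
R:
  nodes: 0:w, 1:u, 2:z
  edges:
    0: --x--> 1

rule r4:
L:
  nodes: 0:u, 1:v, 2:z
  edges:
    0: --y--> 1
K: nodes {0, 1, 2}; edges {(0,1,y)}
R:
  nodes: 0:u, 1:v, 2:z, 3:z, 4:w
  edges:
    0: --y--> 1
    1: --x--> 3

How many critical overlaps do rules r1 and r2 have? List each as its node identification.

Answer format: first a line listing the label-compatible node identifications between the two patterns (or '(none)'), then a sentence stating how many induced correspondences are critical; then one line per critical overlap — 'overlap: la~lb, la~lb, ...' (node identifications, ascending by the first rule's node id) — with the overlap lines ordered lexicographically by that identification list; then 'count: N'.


label-compatible node identifications between L(r1) and L(r2): 0~2, 0~3, 1~1, 2~2, 2~3
8 of the induced correspondences are critical overlaps of r1 and r2.
overlap: 0~2, 1~1, 2~3
overlap: 0~2, 2~3
overlap: 0~3, 1~1, 2~2
overlap: 0~3, 2~2
overlap: 1~1, 2~2
overlap: 1~1, 2~3
overlap: 2~2
overlap: 2~3
count: 8
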